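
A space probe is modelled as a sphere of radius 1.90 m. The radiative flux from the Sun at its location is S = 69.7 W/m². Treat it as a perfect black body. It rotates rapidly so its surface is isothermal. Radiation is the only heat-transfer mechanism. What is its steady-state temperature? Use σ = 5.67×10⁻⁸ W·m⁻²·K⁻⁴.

At equilibrium, absorbed power = emitted power.
Absorbing cross-section = πr² = 11.34 m²; emitting surface = 4πr² = 45.36 m² (ratio 4).
S·A_cross = εσ·A_surf·T⁴  ⇒  T⁴ = S/(4σ).
T⁴ = 1.00·69.7/(4·5.67×10⁻⁸) = 3.073×10⁸ K⁴.
T = (3.073×10⁸)^(1/4).

T ≈ 132 K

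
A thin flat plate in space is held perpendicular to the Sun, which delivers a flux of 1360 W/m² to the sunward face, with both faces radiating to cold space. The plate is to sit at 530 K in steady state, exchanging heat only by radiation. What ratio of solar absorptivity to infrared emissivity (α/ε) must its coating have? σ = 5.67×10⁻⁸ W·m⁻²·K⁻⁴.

α/ε ≈ 6.58

Balance: αS·A = εσ·2A·T⁴ ⇒ α/ε = 2σT⁴/S.
α/ε = 2·5.67×10⁻⁸·(530)⁴/1360 = 2·5.67×10⁻⁸·7.890×10¹⁰/1360.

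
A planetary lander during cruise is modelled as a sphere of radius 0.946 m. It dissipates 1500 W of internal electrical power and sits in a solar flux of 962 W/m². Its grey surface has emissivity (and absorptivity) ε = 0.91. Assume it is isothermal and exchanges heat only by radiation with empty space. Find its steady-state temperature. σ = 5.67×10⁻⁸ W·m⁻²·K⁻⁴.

At steady state, absorbed solar power + internal power = radiated power.
Absorbed: α·S·A_cross = 0.91·962·2.811 = 2461 W (cross-section πr²).
Total input = 2461 + 1500 = 3961 W.
Radiated: εσ·A_surf·T⁴ with A_surf = 4πr² = 11.25 m².
T⁴ = 3961/(0.91·5.67×10⁻⁸·11.25) = 6.827×10⁹ K⁴.

T ≈ 287 K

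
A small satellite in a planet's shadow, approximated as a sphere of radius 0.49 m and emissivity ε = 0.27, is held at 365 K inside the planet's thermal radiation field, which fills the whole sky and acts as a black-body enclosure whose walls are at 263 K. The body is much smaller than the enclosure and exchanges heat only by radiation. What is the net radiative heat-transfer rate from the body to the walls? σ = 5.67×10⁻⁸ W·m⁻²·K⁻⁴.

For a small grey body in a large enclosure: P_net = εσA(T_body⁴ − T_wall⁴).
A = 4πr² = 3.017 m²; T_body⁴ − T_wall⁴ = 1.775×10¹⁰ − 4.784×10⁹ = 1.296×10¹⁰ K⁴.
|P_net| = 0.27·5.67×10⁻⁸·3.017·1.296×10¹⁰.

P_net ≈ 599 W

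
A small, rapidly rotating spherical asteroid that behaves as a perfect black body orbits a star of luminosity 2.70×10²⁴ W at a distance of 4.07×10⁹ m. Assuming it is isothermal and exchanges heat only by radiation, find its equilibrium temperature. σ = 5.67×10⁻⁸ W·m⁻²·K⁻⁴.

T ≈ 489 K

First find the stellar flux at distance d: S = L/(4πd²) = 2.70×10²⁴/(4π·(4.07×10⁹)²) = 12970 W/m².
For an isothermal sphere, absorbed (1−a)S·πr² = emitted σ·4πr²·T⁴, so T⁴ = (1−a)S/(4σ).
T⁴ = 1.00·12970/(4·5.67×10⁻⁸) = 5.719×10¹⁰ K⁴.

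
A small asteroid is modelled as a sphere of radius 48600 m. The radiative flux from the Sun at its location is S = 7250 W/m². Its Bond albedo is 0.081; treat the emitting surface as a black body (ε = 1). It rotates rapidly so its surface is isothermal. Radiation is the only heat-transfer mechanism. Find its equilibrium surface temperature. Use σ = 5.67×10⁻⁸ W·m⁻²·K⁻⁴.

T ≈ 414 K

At equilibrium, absorbed power = emitted power.
Absorbing cross-section = πr² = 7.420×10⁹ m²; emitting surface = 4πr² = 2.968×10¹⁰ m² (ratio 4).
(1−a)S·A_cross = εσ·A_surf·T⁴  ⇒  T⁴ = (1−a)S/(4σ).
T⁴ = 0.919·7250/(4·5.67×10⁻⁸) = 2.938×10¹⁰ K⁴.
T = (2.938×10¹⁰)^(1/4).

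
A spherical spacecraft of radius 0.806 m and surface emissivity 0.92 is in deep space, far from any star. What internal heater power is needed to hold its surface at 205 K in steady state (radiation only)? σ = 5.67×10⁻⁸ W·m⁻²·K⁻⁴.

P ≈ 752 W

P = εσ·4πr²·T⁴.
4πr² = 8.164 m²; T⁴ = 1.766×10⁹ K⁴.
P = 0.92·5.67×10⁻⁸·8.164·1.766×10⁹.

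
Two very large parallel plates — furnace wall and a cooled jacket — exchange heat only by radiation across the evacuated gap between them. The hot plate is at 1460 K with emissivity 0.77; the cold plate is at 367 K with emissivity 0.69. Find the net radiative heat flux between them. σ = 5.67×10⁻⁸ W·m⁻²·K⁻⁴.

For two infinite grey parallel plates, q = σ(T₁⁴ − T₂⁴)/(1/ε₁ + 1/ε₂ − 1).
T₁⁴ − T₂⁴ = 4.544×10¹² − 1.814×10¹⁰ = 4.526×10¹² K⁴.
1/ε₁ + 1/ε₂ − 1 = 1.299 + 1.449 − 1 = 1.748.
q = 5.67×10⁻⁸ × 4.526×10¹² / 1.748.

q ≈ 1.47×10⁵ W/m²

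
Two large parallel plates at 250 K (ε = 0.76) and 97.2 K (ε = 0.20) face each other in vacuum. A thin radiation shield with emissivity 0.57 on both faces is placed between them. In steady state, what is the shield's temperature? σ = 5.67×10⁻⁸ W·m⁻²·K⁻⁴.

In steady state the net flux on the hot side equals that on the cold side.
σ(T₁⁴−T_s⁴)/D₁ = σ(T_s⁴−T₂⁴)/D₂, with D₁ = 1/ε₁+1/ε_s−1 = 2.070, D₂ = 1/ε_s+1/ε₂−1 = 5.754.
Solve for T_s⁴: T_s⁴ = (D₂·T₁⁴ + D₁·T₂⁴)/(D₁+D₂) = 2.896×10⁹ K⁴.

T_s ≈ 232 K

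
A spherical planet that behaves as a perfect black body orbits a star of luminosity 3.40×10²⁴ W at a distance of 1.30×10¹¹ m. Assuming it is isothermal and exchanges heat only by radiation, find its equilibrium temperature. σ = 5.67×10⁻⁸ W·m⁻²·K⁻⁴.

First find the stellar flux at distance d: S = L/(4πd²) = 3.40×10²⁴/(4π·(1.30×10¹¹)²) = 16.01 W/m².
For an isothermal sphere, absorbed (1−a)S·πr² = emitted σ·4πr²·T⁴, so T⁴ = (1−a)S/(4σ).
T⁴ = 1.00·16.01/(4·5.67×10⁻⁸) = 7.059×10⁷ K⁴.

T ≈ 91.7 K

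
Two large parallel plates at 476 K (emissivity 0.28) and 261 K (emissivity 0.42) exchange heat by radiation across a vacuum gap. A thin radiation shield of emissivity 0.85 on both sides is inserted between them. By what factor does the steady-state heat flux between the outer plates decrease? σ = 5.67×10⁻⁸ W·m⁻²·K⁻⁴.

Without shield: q₀ = σΔ(T⁴)/(1/ε₁+1/ε₂−1) with denominator 4.952.
With shield the two gaps are in series; the resistances add: (1/ε₁+1/ε_s−1)+(1/ε_s+1/ε₂−1) = 3.748+2.557 = 6.305.
Heat-flux ratio q₀/q = 6.305/4.952.

factor ≈ 1.27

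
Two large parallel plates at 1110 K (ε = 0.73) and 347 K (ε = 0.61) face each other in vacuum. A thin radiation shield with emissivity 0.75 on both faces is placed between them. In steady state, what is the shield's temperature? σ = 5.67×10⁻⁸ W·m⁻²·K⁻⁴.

In steady state the net flux on the hot side equals that on the cold side.
σ(T₁⁴−T_s⁴)/D₁ = σ(T_s⁴−T₂⁴)/D₂, with D₁ = 1/ε₁+1/ε_s−1 = 1.703, D₂ = 1/ε_s+1/ε₂−1 = 1.973.
Solve for T_s⁴: T_s⁴ = (D₂·T₁⁴ + D₁·T₂⁴)/(D₁+D₂) = 8.214×10¹¹ K⁴.

T_s ≈ 952 K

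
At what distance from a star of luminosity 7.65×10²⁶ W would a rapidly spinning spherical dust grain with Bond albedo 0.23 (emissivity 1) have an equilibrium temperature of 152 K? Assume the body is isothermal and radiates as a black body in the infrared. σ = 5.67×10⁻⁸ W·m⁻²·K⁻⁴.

d ≈ 6.22×10¹¹ m

For an isothermal black-emitting sphere, (1−a)S·πr² = σ·4πr²·T⁴ ⇒ S = 4σT⁴/(1−a).
S = 4·5.67×10⁻⁸·(152)⁴/0.770 = 157.2 W/m².
Flux falls as S = L/(4πd²), so d = √(L/(4πS)) = √(7.65×10²⁶/(4π·157.2)).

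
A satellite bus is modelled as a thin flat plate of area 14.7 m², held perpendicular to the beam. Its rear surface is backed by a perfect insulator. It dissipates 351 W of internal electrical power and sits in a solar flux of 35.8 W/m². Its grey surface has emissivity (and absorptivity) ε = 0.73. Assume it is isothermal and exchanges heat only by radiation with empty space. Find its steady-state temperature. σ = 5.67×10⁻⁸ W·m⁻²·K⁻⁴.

At steady state, absorbed solar power + internal power = radiated power.
Absorbed: α·S·A_cross = 0.73·35.8·14.70 = 384.2 W (cross-section A).
Total input = 384.2 + 351 = 735.2 W.
Radiated: εσ·A_surf·T⁴ with A_surf = A = 14.70 m².
T⁴ = 735.2/(0.73·5.67×10⁻⁸·14.70) = 1.208×10⁹ K⁴.

T ≈ 186 K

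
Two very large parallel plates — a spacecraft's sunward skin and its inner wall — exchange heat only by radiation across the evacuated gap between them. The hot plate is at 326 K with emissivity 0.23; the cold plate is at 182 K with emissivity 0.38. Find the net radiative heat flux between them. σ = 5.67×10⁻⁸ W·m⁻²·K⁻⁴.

q ≈ 96.7 W/m²

For two infinite grey parallel plates, q = σ(T₁⁴ − T₂⁴)/(1/ε₁ + 1/ε₂ − 1).
T₁⁴ − T₂⁴ = 1.129×10¹⁰ − 1.097×10⁹ = 1.020×10¹⁰ K⁴.
1/ε₁ + 1/ε₂ − 1 = 4.348 + 2.632 − 1 = 5.979.
q = 5.67×10⁻⁸ × 1.020×10¹⁰ / 5.979.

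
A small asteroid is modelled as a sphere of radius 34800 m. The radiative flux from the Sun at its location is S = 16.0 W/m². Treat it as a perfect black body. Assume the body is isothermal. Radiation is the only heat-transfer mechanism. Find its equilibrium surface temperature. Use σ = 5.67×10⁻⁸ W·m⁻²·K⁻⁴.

T ≈ 91.6 K

At equilibrium, absorbed power = emitted power.
Absorbing cross-section = πr² = 3.805×10⁹ m²; emitting surface = 4πr² = 1.522×10¹⁰ m² (ratio 4).
S·A_cross = εσ·A_surf·T⁴  ⇒  T⁴ = S/(4σ).
T⁴ = 1.00·16.0/(4·5.67×10⁻⁸) = 7.055×10⁷ K⁴.
T = (7.055×10⁷)^(1/4).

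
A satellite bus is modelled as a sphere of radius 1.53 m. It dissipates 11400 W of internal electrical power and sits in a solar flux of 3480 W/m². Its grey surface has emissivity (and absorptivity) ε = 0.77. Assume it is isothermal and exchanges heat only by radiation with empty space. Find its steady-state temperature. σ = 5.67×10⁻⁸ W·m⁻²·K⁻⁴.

T ≈ 394 K

At steady state, absorbed solar power + internal power = radiated power.
Absorbed: α·S·A_cross = 0.77·3480·7.354 = 19710 W (cross-section πr²).
Total input = 19710 + 11400 = 31110 W.
Radiated: εσ·A_surf·T⁴ with A_surf = 4πr² = 29.42 m².
T⁴ = 31110/(0.77·5.67×10⁻⁸·29.42) = 2.422×10¹⁰ K⁴.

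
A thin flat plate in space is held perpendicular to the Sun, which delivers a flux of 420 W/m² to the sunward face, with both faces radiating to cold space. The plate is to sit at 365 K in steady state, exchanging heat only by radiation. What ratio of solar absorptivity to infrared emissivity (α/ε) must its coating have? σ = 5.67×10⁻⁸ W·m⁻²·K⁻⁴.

Balance: αS·A = εσ·2A·T⁴ ⇒ α/ε = 2σT⁴/S.
α/ε = 2·5.67×10⁻⁸·(365)⁴/420 = 2·5.67×10⁻⁸·1.775×10¹⁰/420.

α/ε ≈ 4.79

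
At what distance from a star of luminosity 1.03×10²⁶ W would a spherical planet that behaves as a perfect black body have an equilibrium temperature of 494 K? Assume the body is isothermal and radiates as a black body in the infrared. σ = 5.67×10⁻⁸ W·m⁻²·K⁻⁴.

d ≈ 2.46×10¹⁰ m

For an isothermal black-emitting sphere, (1−a)S·πr² = σ·4πr²·T⁴ ⇒ S = 4σT⁴/(1−a).
S = 4·5.67×10⁻⁸·(494)⁴/1.00 = 13510 W/m².
Flux falls as S = L/(4πd²), so d = √(L/(4πS)) = √(1.03×10²⁶/(4π·13510)).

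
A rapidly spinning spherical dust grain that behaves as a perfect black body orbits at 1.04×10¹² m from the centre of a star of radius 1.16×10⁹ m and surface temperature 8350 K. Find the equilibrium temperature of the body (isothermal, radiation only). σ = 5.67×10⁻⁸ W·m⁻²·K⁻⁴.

T ≈ 197 K

The star's surface emits σT_*⁴; at distance d the flux is S = σT_*⁴(R_*/d)².
S = 5.67×10⁻⁸·(8350)⁴·(1.16×10⁹/1.04×10¹²)² = 342.9 W/m².
For an isothermal sphere T⁴ = (1−a)S/(4σ) = 1.512×10⁹ K⁴.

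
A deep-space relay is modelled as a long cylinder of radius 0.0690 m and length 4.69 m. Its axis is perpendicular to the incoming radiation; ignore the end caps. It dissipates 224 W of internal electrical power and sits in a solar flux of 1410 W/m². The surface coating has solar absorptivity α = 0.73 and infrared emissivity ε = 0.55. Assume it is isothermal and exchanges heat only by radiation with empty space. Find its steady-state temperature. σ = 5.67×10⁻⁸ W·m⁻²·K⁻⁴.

T ≈ 344 K

At steady state, absorbed solar power + internal power = radiated power.
Absorbed: α·S·A_cross = 0.73·1410·0.6472 = 666.2 W (cross-section 2rL).
Total input = 666.2 + 224 = 890.2 W.
Radiated: εσ·A_surf·T⁴ with A_surf = 2πrL = 2.033 m².
T⁴ = 890.2/(0.55·5.67×10⁻⁸·2.033) = 1.404×10¹⁰ K⁴.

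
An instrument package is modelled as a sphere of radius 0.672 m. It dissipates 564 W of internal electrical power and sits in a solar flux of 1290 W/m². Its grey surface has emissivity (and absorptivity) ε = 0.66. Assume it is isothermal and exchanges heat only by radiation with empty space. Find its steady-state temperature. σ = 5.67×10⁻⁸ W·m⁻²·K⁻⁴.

T ≈ 302 K

At steady state, absorbed solar power + internal power = radiated power.
Absorbed: α·S·A_cross = 0.66·1290·1.419 = 1208 W (cross-section πr²).
Total input = 1208 + 564 = 1772 W.
Radiated: εσ·A_surf·T⁴ with A_surf = 4πr² = 5.675 m².
T⁴ = 1772/(0.66·5.67×10⁻⁸·5.675) = 8.344×10⁹ K⁴.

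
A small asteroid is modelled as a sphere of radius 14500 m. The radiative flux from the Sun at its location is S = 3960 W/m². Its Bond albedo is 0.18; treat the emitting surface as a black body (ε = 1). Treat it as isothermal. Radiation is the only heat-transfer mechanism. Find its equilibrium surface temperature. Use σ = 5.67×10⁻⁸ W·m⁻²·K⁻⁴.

T ≈ 346 K

At equilibrium, absorbed power = emitted power.
Absorbing cross-section = πr² = 6.605×10⁸ m²; emitting surface = 4πr² = 2.642×10⁹ m² (ratio 4).
(1−a)S·A_cross = εσ·A_surf·T⁴  ⇒  T⁴ = (1−a)S/(4σ).
T⁴ = 0.820·3960/(4·5.67×10⁻⁸) = 1.432×10¹⁰ K⁴.
T = (1.432×10¹⁰)^(1/4).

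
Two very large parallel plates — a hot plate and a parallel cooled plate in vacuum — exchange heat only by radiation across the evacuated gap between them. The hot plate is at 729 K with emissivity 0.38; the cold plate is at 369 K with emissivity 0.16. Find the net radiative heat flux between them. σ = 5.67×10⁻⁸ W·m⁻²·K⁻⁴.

q ≈ 1900 W/m²

For two infinite grey parallel plates, q = σ(T₁⁴ − T₂⁴)/(1/ε₁ + 1/ε₂ − 1).
T₁⁴ − T₂⁴ = 2.824×10¹¹ − 1.854×10¹⁰ = 2.639×10¹¹ K⁴.
1/ε₁ + 1/ε₂ − 1 = 2.632 + 6.250 − 1 = 7.882.
q = 5.67×10⁻⁸ × 2.639×10¹¹ / 7.882.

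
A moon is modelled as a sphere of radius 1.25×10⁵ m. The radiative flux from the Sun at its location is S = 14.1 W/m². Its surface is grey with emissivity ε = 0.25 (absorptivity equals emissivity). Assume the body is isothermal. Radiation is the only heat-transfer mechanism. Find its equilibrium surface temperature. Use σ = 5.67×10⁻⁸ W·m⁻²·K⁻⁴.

T ≈ 88.8 K

At equilibrium, absorbed power = emitted power.
Absorbing cross-section = πr² = 4.909×10¹⁰ m²; emitting surface = 4πr² = 1.963×10¹¹ m² (ratio 4).
εS·A_cross = εσ·A_surf·T⁴  ⇒  T⁴ = S/(4σ)   (ε cancels).
T⁴ = 14.1/(4·5.67×10⁻⁸) = 6.217×10⁷ K⁴.
T = (6.217×10⁷)^(1/4).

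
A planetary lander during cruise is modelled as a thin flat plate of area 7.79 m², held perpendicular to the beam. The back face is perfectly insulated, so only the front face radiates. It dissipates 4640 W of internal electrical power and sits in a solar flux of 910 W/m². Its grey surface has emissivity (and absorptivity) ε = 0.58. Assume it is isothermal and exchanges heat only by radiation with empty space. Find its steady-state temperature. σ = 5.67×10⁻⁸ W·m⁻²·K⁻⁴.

At steady state, absorbed solar power + internal power = radiated power.
Absorbed: α·S·A_cross = 0.58·910·7.790 = 4112 W (cross-section A).
Total input = 4112 + 4640 = 8752 W.
Radiated: εσ·A_surf·T⁴ with A_surf = A = 7.790 m².
T⁴ = 8752/(0.58·5.67×10⁻⁸·7.790) = 3.416×10¹⁰ K⁴.

T ≈ 430 K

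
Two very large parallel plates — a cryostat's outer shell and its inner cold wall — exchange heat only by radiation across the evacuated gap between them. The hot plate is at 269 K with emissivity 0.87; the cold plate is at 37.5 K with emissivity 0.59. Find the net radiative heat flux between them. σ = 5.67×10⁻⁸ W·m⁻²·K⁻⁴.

For two infinite grey parallel plates, q = σ(T₁⁴ − T₂⁴)/(1/ε₁ + 1/ε₂ − 1).
T₁⁴ − T₂⁴ = 5.236×10⁹ − 1.978×10⁶ = 5.234×10⁹ K⁴.
1/ε₁ + 1/ε₂ − 1 = 1.149 + 1.695 − 1 = 1.844.
q = 5.67×10⁻⁸ × 5.234×10⁹ / 1.844.

q ≈ 161 W/m²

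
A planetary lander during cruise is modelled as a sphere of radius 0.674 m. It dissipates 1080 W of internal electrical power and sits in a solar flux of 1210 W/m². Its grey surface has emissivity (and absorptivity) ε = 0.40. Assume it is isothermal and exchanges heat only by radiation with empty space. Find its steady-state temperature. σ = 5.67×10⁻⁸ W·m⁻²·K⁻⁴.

At steady state, absorbed solar power + internal power = radiated power.
Absorbed: α·S·A_cross = 0.40·1210·1.427 = 690.7 W (cross-section πr²).
Total input = 690.7 + 1080 = 1771 W.
Radiated: εσ·A_surf·T⁴ with A_surf = 4πr² = 5.709 m².
T⁴ = 1771/(0.40·5.67×10⁻⁸·5.709) = 1.368×10¹⁰ K⁴.

T ≈ 342 K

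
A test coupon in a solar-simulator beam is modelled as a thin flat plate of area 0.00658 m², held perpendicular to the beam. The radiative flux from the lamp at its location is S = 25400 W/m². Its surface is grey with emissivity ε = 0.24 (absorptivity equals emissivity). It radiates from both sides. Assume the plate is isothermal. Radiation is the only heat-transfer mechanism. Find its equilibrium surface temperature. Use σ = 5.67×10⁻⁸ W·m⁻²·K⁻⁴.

T ≈ 688 K

At equilibrium, absorbed power = emitted power.
Absorbing cross-section = A = 0.006580 m²; emitting surface = 2A = 0.01316 m² (ratio 2).
εS·A_cross = εσ·A_surf·T⁴  ⇒  T⁴ = S/(2σ)   (ε cancels).
T⁴ = 25400/(2·5.67×10⁻⁸) = 2.240×10¹¹ K⁴.
T = (2.240×10¹¹)^(1/4).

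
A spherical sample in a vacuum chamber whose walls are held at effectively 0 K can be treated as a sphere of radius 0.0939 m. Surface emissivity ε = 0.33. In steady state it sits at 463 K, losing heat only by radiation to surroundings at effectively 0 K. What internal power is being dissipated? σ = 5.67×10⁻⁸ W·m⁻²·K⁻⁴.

P ≈ 95.3 W

Steady state: P = εσA T⁴.
A = 4πr² = 0.1108 m²; T⁴ = (463)⁴ = 4.595×10¹⁰ K⁴.
P = 0.33 × 5.67×10⁻⁸ × 0.1108 × 4.595×10¹⁰.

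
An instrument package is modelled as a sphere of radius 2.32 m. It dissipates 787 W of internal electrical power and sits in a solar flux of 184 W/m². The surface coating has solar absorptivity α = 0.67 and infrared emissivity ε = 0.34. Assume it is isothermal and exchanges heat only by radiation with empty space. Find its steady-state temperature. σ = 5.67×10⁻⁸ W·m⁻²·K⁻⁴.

T ≈ 217 K

At steady state, absorbed solar power + internal power = radiated power.
Absorbed: α·S·A_cross = 0.67·184·16.91 = 2085 W (cross-section πr²).
Total input = 2085 + 787 = 2872 W.
Radiated: εσ·A_surf·T⁴ with A_surf = 4πr² = 67.64 m².
T⁴ = 2872/(0.34·5.67×10⁻⁸·67.64) = 2.202×10⁹ K⁴.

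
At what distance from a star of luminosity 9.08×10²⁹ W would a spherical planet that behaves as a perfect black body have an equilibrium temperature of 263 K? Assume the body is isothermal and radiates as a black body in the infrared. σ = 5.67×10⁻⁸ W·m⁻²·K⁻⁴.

d ≈ 8.16×10¹² m

For an isothermal black-emitting sphere, (1−a)S·πr² = σ·4πr²·T⁴ ⇒ S = 4σT⁴/(1−a).
S = 4·5.67×10⁻⁸·(263)⁴/1.00 = 1085 W/m².
Flux falls as S = L/(4πd²), so d = √(L/(4πS)) = √(9.08×10²⁹/(4π·1085)).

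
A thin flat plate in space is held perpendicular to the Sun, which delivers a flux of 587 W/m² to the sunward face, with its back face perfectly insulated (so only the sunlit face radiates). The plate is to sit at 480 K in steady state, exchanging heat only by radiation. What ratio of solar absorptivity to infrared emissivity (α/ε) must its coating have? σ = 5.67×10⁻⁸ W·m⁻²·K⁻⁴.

Balance: αS·A = εσ·1A·T⁴ ⇒ α/ε = σT⁴/S.
α/ε = 5.67×10⁻⁸·(480)⁴/587 = 5.67×10⁻⁸·5.308×10¹⁰/587.

α/ε ≈ 5.13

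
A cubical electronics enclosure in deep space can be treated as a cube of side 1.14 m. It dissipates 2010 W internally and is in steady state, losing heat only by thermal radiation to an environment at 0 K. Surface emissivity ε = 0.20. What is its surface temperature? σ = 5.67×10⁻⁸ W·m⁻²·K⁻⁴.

T ≈ 388 K

Steady state: internal power = radiated power, P = εσA T⁴.
Radiating area A = 6L² = 7.798 m².
T⁴ = P/(εσA) = 2010/(0.20·5.67×10⁻⁸·7.798) = 2.273×10¹⁰ K⁴.
T = (2.273×10¹⁰)^(1/4).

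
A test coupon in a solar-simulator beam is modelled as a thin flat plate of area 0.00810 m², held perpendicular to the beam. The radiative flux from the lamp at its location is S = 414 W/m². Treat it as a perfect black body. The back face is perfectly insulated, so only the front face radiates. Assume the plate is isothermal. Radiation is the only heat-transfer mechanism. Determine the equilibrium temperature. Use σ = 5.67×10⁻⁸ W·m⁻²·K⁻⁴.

At equilibrium, absorbed power = emitted power.
Absorbing cross-section = A = 0.008100 m²; emitting surface = A = 0.008100 m² (ratio 1).
S·A_cross = εσ·A_surf·T⁴  ⇒  T⁴ = S/(1σ).
T⁴ = 1.00·414/(1·5.67×10⁻⁸) = 7.302×10⁹ K⁴.
T = (7.302×10⁹)^(1/4).

T ≈ 292 K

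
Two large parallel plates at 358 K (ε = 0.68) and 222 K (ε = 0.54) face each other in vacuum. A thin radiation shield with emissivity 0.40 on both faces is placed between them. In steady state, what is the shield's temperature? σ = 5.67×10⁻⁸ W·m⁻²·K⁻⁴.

T_s ≈ 315 K

In steady state the net flux on the hot side equals that on the cold side.
σ(T₁⁴−T_s⁴)/D₁ = σ(T_s⁴−T₂⁴)/D₂, with D₁ = 1/ε₁+1/ε_s−1 = 2.971, D₂ = 1/ε_s+1/ε₂−1 = 3.352.
Solve for T_s⁴: T_s⁴ = (D₂·T₁⁴ + D₁·T₂⁴)/(D₁+D₂) = 9.849×10⁹ K⁴.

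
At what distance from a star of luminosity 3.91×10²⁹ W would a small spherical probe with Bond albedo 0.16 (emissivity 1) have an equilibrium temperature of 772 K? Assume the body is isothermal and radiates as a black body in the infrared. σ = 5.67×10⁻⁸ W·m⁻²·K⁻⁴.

d ≈ 5.70×10¹¹ m

For an isothermal black-emitting sphere, (1−a)S·πr² = σ·4πr²·T⁴ ⇒ S = 4σT⁴/(1−a).
S = 4·5.67×10⁻⁸·(772)⁴/0.840 = 95900 W/m².
Flux falls as S = L/(4πd²), so d = √(L/(4πS)) = √(3.91×10²⁹/(4π·95900)).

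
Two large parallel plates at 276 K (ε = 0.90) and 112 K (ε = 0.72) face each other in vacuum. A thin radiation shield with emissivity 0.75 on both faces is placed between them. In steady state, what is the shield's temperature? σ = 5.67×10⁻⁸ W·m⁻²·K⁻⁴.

T_s ≈ 238 K

In steady state the net flux on the hot side equals that on the cold side.
σ(T₁⁴−T_s⁴)/D₁ = σ(T_s⁴−T₂⁴)/D₂, with D₁ = 1/ε₁+1/ε_s−1 = 1.444, D₂ = 1/ε_s+1/ε₂−1 = 1.722.
Solve for T_s⁴: T_s⁴ = (D₂·T₁⁴ + D₁·T₂⁴)/(D₁+D₂) = 3.228×10⁹ K⁴.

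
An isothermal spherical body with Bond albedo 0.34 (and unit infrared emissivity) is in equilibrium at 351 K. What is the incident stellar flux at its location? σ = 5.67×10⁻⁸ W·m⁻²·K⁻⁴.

(1−a)S·πr² = σ·4πr²·T⁴ ⇒ S = 4σT⁴/(1−a).
S = 4·5.67×10⁻⁸·1.518×10¹⁰/0.660.

S ≈ 5220 W/m²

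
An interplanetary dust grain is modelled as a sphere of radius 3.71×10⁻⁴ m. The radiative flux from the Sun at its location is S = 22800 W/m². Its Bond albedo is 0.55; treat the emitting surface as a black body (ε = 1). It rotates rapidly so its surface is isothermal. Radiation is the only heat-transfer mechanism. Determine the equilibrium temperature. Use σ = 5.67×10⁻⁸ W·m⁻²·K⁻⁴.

T ≈ 461 K

At equilibrium, absorbed power = emitted power.
Absorbing cross-section = πr² = 4.324×10⁻⁷ m²; emitting surface = 4πr² = 1.730×10⁻⁶ m² (ratio 4).
(1−a)S·A_cross = εσ·A_surf·T⁴  ⇒  T⁴ = (1−a)S/(4σ).
T⁴ = 0.450·22800/(4·5.67×10⁻⁸) = 4.524×10¹⁰ K⁴.
T = (4.524×10¹⁰)^(1/4).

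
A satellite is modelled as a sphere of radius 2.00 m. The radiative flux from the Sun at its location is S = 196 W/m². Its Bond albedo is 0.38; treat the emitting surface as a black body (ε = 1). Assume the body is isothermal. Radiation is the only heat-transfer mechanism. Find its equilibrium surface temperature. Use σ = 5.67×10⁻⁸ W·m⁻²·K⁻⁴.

T ≈ 152 K

At equilibrium, absorbed power = emitted power.
Absorbing cross-section = πr² = 12.57 m²; emitting surface = 4πr² = 50.27 m² (ratio 4).
(1−a)S·A_cross = εσ·A_surf·T⁴  ⇒  T⁴ = (1−a)S/(4σ).
T⁴ = 0.620·196/(4·5.67×10⁻⁸) = 5.358×10⁸ K⁴.
T = (5.358×10⁸)^(1/4).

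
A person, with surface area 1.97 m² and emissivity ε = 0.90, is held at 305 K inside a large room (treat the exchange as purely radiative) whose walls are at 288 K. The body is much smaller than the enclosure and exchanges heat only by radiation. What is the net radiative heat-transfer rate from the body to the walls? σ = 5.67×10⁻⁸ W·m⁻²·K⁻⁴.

P_net ≈ 178 W

For a small grey body in a large enclosure: P_net = εσA(T_body⁴ − T_wall⁴).
A = 1.97 m²; T_body⁴ − T_wall⁴ = 8.654×10⁹ − 6.880×10⁹ = 1.774×10⁹ K⁴.
|P_net| = 0.90·5.67×10⁻⁸·1.970·1.774×10⁹.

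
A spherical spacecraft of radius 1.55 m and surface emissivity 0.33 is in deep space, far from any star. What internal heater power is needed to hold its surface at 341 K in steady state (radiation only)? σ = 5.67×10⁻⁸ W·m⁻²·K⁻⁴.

P ≈ 7640 W

P = εσ·4πr²·T⁴.
4πr² = 30.19 m²; T⁴ = 1.352×10¹⁰ K⁴.
P = 0.33·5.67×10⁻⁸·30.19·1.352×10¹⁰.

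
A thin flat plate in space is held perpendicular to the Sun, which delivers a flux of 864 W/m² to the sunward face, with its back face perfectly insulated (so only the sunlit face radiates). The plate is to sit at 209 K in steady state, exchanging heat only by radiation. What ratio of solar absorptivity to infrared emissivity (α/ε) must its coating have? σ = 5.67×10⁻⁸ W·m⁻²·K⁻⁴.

α/ε ≈ 0.125

Balance: αS·A = εσ·1A·T⁴ ⇒ α/ε = σT⁴/S.
α/ε = 5.67×10⁻⁸·(209)⁴/864 = 5.67×10⁻⁸·1.908×10⁹/864.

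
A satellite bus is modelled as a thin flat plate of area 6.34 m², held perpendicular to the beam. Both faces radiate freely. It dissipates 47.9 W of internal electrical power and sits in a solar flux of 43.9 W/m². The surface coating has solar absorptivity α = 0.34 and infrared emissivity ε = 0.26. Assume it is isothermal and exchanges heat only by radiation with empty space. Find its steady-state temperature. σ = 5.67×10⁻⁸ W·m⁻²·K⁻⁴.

T ≈ 166 K

At steady state, absorbed solar power + internal power = radiated power.
Absorbed: α·S·A_cross = 0.34·43.9·6.340 = 94.63 W (cross-section A).
Total input = 94.63 + 47.9 = 142.5 W.
Radiated: εσ·A_surf·T⁴ with A_surf = 2A = 12.68 m².
T⁴ = 142.5/(0.26·5.67×10⁻⁸·12.68) = 7.625×10⁸ K⁴.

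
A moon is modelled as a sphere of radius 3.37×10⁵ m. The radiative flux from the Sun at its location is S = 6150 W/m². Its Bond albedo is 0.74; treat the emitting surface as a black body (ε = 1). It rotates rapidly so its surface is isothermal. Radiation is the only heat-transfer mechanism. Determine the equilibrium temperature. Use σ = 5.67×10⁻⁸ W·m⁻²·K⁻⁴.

T ≈ 290 K

At equilibrium, absorbed power = emitted power.
Absorbing cross-section = πr² = 3.568×10¹¹ m²; emitting surface = 4πr² = 1.427×10¹² m² (ratio 4).
(1−a)S·A_cross = εσ·A_surf·T⁴  ⇒  T⁴ = (1−a)S/(4σ).
T⁴ = 0.260·6150/(4·5.67×10⁻⁸) = 7.050×10⁹ K⁴.
T = (7.050×10⁹)^(1/4).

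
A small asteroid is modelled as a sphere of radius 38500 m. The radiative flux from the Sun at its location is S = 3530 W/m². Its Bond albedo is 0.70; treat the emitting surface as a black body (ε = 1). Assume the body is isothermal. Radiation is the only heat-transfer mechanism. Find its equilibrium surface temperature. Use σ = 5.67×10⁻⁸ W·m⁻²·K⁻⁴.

At equilibrium, absorbed power = emitted power.
Absorbing cross-section = πr² = 4.657×10⁹ m²; emitting surface = 4πr² = 1.863×10¹⁰ m² (ratio 4).
(1−a)S·A_cross = εσ·A_surf·T⁴  ⇒  T⁴ = (1−a)S/(4σ).
T⁴ = 0.300·3530/(4·5.67×10⁻⁸) = 4.669×10⁹ K⁴.
T = (4.669×10⁹)^(1/4).

T ≈ 261 K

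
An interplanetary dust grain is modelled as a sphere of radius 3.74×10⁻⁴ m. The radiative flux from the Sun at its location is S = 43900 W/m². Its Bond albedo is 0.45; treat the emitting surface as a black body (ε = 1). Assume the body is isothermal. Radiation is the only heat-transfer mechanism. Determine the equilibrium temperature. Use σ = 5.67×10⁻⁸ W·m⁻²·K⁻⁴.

At equilibrium, absorbed power = emitted power.
Absorbing cross-section = πr² = 4.394×10⁻⁷ m²; emitting surface = 4πr² = 1.758×10⁻⁶ m² (ratio 4).
(1−a)S·A_cross = εσ·A_surf·T⁴  ⇒  T⁴ = (1−a)S/(4σ).
T⁴ = 0.550·43900/(4·5.67×10⁻⁸) = 1.065×10¹¹ K⁴.
T = (1.065×10¹¹)^(1/4).

T ≈ 571 K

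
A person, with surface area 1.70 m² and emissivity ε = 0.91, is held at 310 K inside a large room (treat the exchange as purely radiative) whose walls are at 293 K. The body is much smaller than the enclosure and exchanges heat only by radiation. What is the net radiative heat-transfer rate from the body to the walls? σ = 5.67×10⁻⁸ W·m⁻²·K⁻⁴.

For a small grey body in a large enclosure: P_net = εσA(T_body⁴ − T_wall⁴).
A = 1.70 m²; T_body⁴ − T_wall⁴ = 9.235×10⁹ − 7.370×10⁹ = 1.865×10⁹ K⁴.
|P_net| = 0.91·5.67×10⁻⁸·1.700·1.865×10⁹.

P_net ≈ 164 W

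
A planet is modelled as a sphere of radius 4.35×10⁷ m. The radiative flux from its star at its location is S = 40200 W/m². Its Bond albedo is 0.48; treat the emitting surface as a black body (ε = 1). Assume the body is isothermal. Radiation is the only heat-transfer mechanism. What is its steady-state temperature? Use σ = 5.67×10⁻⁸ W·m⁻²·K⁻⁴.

T ≈ 551 K

At equilibrium, absorbed power = emitted power.
Absorbing cross-section = πr² = 5.945×10¹⁵ m²; emitting surface = 4πr² = 2.378×10¹⁶ m² (ratio 4).
(1−a)S·A_cross = εσ·A_surf·T⁴  ⇒  T⁴ = (1−a)S/(4σ).
T⁴ = 0.520·40200/(4·5.67×10⁻⁸) = 9.217×10¹⁰ K⁴.
T = (9.217×10¹⁰)^(1/4).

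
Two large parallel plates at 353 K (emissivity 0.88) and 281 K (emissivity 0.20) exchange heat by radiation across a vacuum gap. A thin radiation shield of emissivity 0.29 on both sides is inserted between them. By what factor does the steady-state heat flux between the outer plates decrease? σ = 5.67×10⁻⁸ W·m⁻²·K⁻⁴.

factor ≈ 2.15

Without shield: q₀ = σΔ(T⁴)/(1/ε₁+1/ε₂−1) with denominator 5.136.
With shield the two gaps are in series; the resistances add: (1/ε₁+1/ε_s−1)+(1/ε_s+1/ε₂−1) = 3.585+7.448 = 11.03.
Heat-flux ratio q₀/q = 11.03/5.136.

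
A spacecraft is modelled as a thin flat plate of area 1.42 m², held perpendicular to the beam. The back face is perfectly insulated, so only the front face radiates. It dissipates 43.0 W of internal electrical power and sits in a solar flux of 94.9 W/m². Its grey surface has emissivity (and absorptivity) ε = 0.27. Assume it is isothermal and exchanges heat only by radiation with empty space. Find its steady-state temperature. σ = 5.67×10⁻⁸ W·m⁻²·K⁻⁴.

At steady state, absorbed solar power + internal power = radiated power.
Absorbed: α·S·A_cross = 0.27·94.9·1.420 = 36.38 W (cross-section A).
Total input = 36.38 + 43.0 = 79.38 W.
Radiated: εσ·A_surf·T⁴ with A_surf = A = 1.420 m².
T⁴ = 79.38/(0.27·5.67×10⁻⁸·1.420) = 3.652×10⁹ K⁴.

T ≈ 246 K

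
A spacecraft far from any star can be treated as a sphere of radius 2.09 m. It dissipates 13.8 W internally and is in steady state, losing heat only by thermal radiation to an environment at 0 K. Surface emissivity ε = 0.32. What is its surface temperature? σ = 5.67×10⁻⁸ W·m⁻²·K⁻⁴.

T ≈ 61.0 K

Steady state: internal power = radiated power, P = εσA T⁴.
Radiating area A = 4πr² = 54.89 m².
T⁴ = P/(εσA) = 13.8/(0.32·5.67×10⁻⁸·54.89) = 1.386×10⁷ K⁴.
T = (1.386×10⁷)^(1/4).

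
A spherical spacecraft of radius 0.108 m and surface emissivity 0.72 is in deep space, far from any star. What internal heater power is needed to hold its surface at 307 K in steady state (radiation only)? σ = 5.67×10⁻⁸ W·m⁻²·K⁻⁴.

P = εσ·4πr²·T⁴.
4πr² = 0.1466 m²; T⁴ = 8.883×10⁹ K⁴.
P = 0.72·5.67×10⁻⁸·0.1466·8.883×10⁹.

P ≈ 53.2 W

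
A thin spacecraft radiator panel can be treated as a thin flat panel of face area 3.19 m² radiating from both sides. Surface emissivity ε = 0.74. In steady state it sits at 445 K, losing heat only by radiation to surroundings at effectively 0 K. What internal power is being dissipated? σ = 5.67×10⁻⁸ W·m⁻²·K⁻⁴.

Steady state: P = εσA T⁴.
A = 2·3.19 = 6.380 m²; T⁴ = (445)⁴ = 3.921×10¹⁰ K⁴.
P = 0.74 × 5.67×10⁻⁸ × 6.380 × 3.921×10¹⁰.

P ≈ 10500 W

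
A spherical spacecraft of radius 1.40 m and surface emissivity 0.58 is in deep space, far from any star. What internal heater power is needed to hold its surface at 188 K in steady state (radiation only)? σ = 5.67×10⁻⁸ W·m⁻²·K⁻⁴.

P ≈ 1010 W

P = εσ·4πr²·T⁴.
4πr² = 24.63 m²; T⁴ = 1.249×10⁹ K⁴.
P = 0.58·5.67×10⁻⁸·24.63·1.249×10⁹.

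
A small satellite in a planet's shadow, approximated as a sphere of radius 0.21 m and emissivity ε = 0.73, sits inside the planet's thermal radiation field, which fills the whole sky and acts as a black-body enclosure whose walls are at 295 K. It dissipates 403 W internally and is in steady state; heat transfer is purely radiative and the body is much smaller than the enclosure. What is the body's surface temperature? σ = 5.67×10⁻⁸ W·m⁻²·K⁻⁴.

For a small grey body in a large enclosure, net radiated power = εσA(T⁴ − T_w⁴).
Steady state: P = εσA(T⁴ − T_w⁴) with A = 4πr² = 0.5542 m².
T⁴ = P/(εσA) + T_w⁴ = 403/(0.73·5.67×10⁻⁸·0.5542) + (295)⁴
    = 1.757×10¹⁰ + 7.573×10⁹ = 2.514×10¹⁰ K⁴.

T ≈ 398 K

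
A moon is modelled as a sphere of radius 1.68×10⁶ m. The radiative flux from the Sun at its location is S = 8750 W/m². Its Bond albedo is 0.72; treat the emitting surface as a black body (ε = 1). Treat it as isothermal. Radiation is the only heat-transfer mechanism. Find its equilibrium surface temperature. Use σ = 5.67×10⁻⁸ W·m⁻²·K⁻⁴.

T ≈ 322 K

At equilibrium, absorbed power = emitted power.
Absorbing cross-section = πr² = 8.867×10¹² m²; emitting surface = 4πr² = 3.547×10¹³ m² (ratio 4).
(1−a)S·A_cross = εσ·A_surf·T⁴  ⇒  T⁴ = (1−a)S/(4σ).
T⁴ = 0.280·8750/(4·5.67×10⁻⁸) = 1.080×10¹⁰ K⁴.
T = (1.080×10¹⁰)^(1/4).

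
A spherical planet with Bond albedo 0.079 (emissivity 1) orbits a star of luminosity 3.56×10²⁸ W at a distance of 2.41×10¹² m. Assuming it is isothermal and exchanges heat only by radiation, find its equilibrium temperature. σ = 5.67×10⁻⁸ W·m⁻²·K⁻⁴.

T ≈ 211 K

First find the stellar flux at distance d: S = L/(4πd²) = 3.56×10²⁸/(4π·(2.41×10¹²)²) = 487.8 W/m².
For an isothermal sphere, absorbed (1−a)S·πr² = emitted σ·4πr²·T⁴, so T⁴ = (1−a)S/(4σ).
T⁴ = 0.921·487.8/(4·5.67×10⁻⁸) = 1.981×10⁹ K⁴.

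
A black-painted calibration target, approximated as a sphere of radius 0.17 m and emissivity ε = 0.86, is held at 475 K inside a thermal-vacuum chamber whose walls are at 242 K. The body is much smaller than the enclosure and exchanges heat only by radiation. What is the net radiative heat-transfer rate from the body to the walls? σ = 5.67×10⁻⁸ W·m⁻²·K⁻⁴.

For a small grey body in a large enclosure: P_net = εσA(T_body⁴ − T_wall⁴).
A = 4πr² = 0.3632 m²; T_body⁴ − T_wall⁴ = 5.091×10¹⁰ − 3.430×10⁹ = 4.748×10¹⁰ K⁴.
|P_net| = 0.86·5.67×10⁻⁸·0.3632·4.748×10¹⁰.

P_net ≈ 841 W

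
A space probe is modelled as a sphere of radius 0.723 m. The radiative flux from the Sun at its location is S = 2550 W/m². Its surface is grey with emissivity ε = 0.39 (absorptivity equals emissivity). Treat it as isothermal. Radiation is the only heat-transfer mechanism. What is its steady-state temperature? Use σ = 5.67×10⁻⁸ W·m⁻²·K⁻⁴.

T ≈ 326 K

At equilibrium, absorbed power = emitted power.
Absorbing cross-section = πr² = 1.642 m²; emitting surface = 4πr² = 6.569 m² (ratio 4).
εS·A_cross = εσ·A_surf·T⁴  ⇒  T⁴ = S/(4σ)   (ε cancels).
T⁴ = 2550/(4·5.67×10⁻⁸) = 1.124×10¹⁰ K⁴.
T = (1.124×10¹⁰)^(1/4).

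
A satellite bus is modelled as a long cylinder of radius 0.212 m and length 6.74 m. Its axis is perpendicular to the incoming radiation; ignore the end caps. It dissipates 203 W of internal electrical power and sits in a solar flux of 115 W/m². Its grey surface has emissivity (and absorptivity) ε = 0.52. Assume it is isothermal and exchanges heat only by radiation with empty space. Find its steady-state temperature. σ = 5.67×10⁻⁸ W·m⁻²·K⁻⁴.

At steady state, absorbed solar power + internal power = radiated power.
Absorbed: α·S·A_cross = 0.52·115·2.858 = 170.9 W (cross-section 2rL).
Total input = 170.9 + 203 = 373.9 W.
Radiated: εσ·A_surf·T⁴ with A_surf = 2πrL = 8.978 m².
T⁴ = 373.9/(0.52·5.67×10⁻⁸·8.978) = 1.412×10⁹ K⁴.

T ≈ 194 K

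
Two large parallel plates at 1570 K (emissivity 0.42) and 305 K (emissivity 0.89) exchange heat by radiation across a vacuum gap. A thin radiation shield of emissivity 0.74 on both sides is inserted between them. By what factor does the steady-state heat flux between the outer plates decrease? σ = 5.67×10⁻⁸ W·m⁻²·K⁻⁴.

Without shield: q₀ = σΔ(T⁴)/(1/ε₁+1/ε₂−1) with denominator 2.505.
With shield the two gaps are in series; the resistances add: (1/ε₁+1/ε_s−1)+(1/ε_s+1/ε₂−1) = 2.732+1.475 = 4.207.
Heat-flux ratio q₀/q = 4.207/2.505.

factor ≈ 1.68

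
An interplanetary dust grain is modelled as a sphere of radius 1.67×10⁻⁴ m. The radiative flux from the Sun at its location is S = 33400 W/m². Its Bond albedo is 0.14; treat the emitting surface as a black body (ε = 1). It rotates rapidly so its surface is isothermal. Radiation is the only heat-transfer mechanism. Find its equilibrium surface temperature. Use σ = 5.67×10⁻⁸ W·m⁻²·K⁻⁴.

T ≈ 597 K

At equilibrium, absorbed power = emitted power.
Absorbing cross-section = πr² = 8.762×10⁻⁸ m²; emitting surface = 4πr² = 3.505×10⁻⁷ m² (ratio 4).
(1−a)S·A_cross = εσ·A_surf·T⁴  ⇒  T⁴ = (1−a)S/(4σ).
T⁴ = 0.860·33400/(4·5.67×10⁻⁸) = 1.266×10¹¹ K⁴.
T = (1.266×10¹¹)^(1/4).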